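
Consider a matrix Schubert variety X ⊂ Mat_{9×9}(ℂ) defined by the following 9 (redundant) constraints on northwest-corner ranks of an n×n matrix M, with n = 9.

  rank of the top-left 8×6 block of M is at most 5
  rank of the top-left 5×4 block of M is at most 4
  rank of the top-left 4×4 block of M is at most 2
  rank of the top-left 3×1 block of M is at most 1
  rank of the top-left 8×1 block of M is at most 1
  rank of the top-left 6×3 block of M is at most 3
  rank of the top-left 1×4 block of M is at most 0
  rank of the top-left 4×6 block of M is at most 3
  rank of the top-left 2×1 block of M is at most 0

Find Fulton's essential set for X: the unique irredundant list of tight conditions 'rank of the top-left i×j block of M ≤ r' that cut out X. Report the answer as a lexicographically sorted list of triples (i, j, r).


Rank table r_w(9×9) implied by the 9 constraints:

  i=1: 0 0 0 0 1 1 1 1 1
  i=2: 0 1 1 1 2 2 2 2 2
  i=3: 1 2 2 2 3 3 3 3 3
  i=4: 1 2 2 2 3 3 4 4 4
  i=5: 1 2 3 3 4 4 5 5 5
  i=6: 1 2 3 4 5 5 6 6 6
  i=7: 1 2 3 4 5 5 6 7 7
  i=8: 1 2 3 4 5 5 6 7 8
  i=9: 1 2 3 4 5 6 7 8 9

reading off 1-entries of Δ²R: w = (5, 2, 1, 7, 3, 4, 8, 9, 6).

|D(w)|=10, |Ess(w)|=5:

[(1, 4, 0), (2, 1, 0), (4, 4, 2), (4, 6, 3), (8, 6, 5)]


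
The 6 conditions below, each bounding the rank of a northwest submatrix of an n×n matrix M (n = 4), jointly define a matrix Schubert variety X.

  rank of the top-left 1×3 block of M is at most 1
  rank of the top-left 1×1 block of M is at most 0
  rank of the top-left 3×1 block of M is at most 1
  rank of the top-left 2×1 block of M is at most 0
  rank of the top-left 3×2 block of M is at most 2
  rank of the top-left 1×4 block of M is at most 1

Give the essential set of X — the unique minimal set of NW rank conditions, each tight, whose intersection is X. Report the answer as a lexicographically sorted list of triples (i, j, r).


Reconstructing r_w from the 6 given conditions:

  0 1 1 1
  0 1 2 2
  1 2 3 3
  1 2 3 4

second differences of R give the permutation w = (2, 3, 1, 4).

ℓ(w)=2; the 1 essential cell (i,j,r):

[(2, 1, 0)]


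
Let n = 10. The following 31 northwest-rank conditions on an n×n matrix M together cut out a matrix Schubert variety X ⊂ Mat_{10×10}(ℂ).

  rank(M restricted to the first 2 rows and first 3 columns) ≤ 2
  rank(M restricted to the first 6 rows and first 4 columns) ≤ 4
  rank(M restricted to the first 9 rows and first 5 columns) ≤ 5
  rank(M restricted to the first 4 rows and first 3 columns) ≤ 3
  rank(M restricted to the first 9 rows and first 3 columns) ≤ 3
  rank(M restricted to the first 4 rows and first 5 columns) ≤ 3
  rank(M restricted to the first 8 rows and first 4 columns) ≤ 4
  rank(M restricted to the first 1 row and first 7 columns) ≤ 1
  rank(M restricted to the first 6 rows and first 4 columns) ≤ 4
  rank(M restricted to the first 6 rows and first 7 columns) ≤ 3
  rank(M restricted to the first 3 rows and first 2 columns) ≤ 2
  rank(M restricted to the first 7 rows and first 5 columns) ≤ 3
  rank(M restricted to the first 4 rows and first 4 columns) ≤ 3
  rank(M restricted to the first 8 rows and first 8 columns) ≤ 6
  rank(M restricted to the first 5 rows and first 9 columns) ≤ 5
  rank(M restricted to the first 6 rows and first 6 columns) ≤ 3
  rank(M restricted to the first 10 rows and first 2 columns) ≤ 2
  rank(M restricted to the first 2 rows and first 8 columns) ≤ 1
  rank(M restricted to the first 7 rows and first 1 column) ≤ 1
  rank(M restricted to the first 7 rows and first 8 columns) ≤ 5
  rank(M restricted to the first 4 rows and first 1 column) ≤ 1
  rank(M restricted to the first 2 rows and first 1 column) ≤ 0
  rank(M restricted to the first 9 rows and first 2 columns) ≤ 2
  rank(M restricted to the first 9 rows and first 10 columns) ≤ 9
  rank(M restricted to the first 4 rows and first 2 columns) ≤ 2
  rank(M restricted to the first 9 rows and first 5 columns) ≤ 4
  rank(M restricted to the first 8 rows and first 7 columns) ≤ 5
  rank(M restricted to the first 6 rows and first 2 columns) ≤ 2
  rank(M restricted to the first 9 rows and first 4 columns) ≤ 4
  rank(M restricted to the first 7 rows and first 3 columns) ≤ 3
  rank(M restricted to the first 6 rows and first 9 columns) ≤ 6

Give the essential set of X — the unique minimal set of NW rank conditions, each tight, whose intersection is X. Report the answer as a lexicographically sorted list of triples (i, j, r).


Reconstructing r_w from the 31 given conditions:

  i=1: 0 1 1 1 1 1 1 1 1 1
  i=2: 0 1 1 1 1 1 1 1 2 2
  i=3: 1 2 2 2 2 2 2 2 3 3
  i=4: 1 2 3 3 3 3 3 3 4 4
  i=5: 1 2 3 3 3 3 3 4 5 5
  i=6: 1 2 3 3 3 3 3 4 5 6
  i=7: 1 2 3 3 3 4 4 5 6 7
  i=8: 1 2 3 4 4 5 5 6 7 8
  i=9: 1 2 3 4 4 5 6 7 8 9
  i=10: 1 2 3 4 5 6 7 8 9 10

so w = (2, 9, 1, 3, 8, 10, 6, 4, 7, 5).

Rothe diagram D(w) (19 cells), 5 SE-corners (essential conditions):

[(2, 1, 0), (2, 8, 1), (6, 7, 3), (7, 5, 3), (9, 5, 4)]


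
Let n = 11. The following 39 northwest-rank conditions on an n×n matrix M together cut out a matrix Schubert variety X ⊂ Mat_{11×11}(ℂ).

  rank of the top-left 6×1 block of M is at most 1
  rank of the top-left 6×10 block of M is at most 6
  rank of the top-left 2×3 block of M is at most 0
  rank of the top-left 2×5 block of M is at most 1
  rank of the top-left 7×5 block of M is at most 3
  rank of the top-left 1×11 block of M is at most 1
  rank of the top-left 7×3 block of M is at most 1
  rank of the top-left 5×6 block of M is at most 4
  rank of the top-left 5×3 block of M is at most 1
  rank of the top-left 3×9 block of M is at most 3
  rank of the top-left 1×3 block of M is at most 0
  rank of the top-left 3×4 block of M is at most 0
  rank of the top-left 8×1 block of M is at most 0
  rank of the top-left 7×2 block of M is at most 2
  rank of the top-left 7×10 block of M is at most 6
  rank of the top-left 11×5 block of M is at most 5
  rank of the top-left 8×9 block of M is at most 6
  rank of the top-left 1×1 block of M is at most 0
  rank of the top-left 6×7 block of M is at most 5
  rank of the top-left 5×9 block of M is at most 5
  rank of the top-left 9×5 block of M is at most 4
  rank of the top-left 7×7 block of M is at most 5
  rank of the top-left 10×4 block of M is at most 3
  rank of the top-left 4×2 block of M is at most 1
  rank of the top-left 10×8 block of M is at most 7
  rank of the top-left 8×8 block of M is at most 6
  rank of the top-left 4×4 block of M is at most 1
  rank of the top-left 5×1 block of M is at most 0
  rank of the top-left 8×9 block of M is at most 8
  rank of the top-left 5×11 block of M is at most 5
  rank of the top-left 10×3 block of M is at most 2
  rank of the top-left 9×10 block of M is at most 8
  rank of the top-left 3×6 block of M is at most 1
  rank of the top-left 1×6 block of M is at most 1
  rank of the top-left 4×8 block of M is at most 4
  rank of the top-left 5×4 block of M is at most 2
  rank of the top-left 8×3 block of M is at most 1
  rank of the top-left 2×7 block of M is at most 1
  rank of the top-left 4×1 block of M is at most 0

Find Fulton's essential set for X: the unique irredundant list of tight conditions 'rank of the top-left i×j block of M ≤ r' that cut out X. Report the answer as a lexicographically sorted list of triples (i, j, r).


Propagating the 39 rank bounds to every northwest block:

  row 1: 0 0 0 0 1 1 1 1 1 1 1
  row 2: 0 0 0 0 1 1 1 2 2 2 2
  row 3: 0 0 0 0 1 1 2 3 3 3 3
  row 4: 0 1 1 1 2 2 3 4 4 4 4
  row 5: 0 1 1 2 3 3 4 5 5 5 5
  row 6: 0 1 1 2 3 4 5 6 6 6 6
  row 7: 0 1 1 2 3 4 5 6 6 6 7
  row 8: 0 1 1 2 3 4 5 6 6 7 8
  row 9: 1 2 2 3 4 5 6 7 7 8 9
  row 10: 1 2 2 3 4 5 6 7 8 9 10
  row 11: 1 2 3 4 5 6 7 8 9 10 11

so w = (5, 8, 7, 2, 4, 6, 11, 10, 1, 9, 3).

D(w) has 28 cells with 8 SE-corners; essential set:

[(2, 7, 1), (3, 4, 0), (3, 6, 1), (7, 10, 6), (8, 1, 0), (8, 3, 1), (8, 9, 6), (10, 3, 2)]


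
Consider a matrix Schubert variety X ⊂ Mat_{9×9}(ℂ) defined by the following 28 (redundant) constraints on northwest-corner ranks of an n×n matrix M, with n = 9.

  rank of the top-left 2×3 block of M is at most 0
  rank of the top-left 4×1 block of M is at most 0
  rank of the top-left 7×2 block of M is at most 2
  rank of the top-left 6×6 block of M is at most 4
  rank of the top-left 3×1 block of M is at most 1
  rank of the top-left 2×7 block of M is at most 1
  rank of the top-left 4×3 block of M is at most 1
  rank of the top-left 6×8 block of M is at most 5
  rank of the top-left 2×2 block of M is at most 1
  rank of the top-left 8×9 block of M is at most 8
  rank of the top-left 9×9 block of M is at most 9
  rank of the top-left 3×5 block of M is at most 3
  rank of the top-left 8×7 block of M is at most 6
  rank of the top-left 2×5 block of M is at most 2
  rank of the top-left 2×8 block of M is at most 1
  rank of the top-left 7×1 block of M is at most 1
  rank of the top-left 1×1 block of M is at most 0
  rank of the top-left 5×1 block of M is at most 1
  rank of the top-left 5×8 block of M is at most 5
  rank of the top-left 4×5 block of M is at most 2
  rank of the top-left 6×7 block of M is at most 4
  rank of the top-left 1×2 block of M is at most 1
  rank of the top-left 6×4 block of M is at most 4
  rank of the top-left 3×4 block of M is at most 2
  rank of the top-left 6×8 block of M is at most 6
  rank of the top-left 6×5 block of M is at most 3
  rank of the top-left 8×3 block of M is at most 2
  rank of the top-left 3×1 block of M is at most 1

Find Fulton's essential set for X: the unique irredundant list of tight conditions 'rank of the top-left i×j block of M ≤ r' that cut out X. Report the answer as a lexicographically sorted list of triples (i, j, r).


The tightest implied rank at each (i,j), from the 28 conditions:

  row 1: 0  0  0  1  1  1  1  1  1
  row 2: 0  0  0  1  1  1  1  1  2
  row 3: 0  1  1  2  2  2  2  2  3
  row 4: 0  1  1  2  2  3  3  3  4
  row 5: 1  2  2  3  3  4  4  4  5
  row 6: 1  2  2  3  3  4  4  5  6
  row 7: 1  2  2  3  4  5  5  6  7
  row 8: 1  2  2  3  4  5  6  7  8
  row 9: 1  2  3  4  5  6  7  8  9

second differences of R give the permutation w = (4, 9, 2, 6, 1, 8, 5, 7, 3).

D(w) has 19 cells with 8 SE-corners; essential set:

[(2, 3, 0), (2, 8, 1), (4, 1, 0), (4, 3, 1), (4, 5, 2), (6, 5, 3), (6, 7, 4), (8, 3, 2)]


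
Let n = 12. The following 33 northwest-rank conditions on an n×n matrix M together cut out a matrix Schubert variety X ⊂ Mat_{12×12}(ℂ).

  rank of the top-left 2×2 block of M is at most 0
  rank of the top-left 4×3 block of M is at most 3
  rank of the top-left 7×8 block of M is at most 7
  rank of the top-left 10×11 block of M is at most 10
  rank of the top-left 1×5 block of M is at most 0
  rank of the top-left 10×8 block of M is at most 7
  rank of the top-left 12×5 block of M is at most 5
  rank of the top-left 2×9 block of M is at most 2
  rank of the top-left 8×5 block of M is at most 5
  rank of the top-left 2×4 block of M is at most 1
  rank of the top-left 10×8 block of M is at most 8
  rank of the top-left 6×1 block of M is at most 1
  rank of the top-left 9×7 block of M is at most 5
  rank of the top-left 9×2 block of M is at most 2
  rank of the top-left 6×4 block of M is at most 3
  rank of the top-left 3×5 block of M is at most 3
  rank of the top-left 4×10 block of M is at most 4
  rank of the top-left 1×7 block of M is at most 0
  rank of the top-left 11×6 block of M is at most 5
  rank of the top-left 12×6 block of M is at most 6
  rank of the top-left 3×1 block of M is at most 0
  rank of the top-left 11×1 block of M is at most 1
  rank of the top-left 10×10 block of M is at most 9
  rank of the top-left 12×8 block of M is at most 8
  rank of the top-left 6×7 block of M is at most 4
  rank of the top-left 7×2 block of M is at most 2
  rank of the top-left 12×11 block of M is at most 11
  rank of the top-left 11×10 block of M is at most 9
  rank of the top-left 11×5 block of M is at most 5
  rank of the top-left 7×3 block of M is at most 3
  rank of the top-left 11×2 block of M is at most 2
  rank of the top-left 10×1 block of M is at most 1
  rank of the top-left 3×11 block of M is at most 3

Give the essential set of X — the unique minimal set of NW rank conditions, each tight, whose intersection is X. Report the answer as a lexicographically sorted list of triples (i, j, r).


Propagating the 33 rank bounds to every northwest block:

  row 1: 0  0  0  0  0  0  0  1  1  1  1  1
  row 2: 0  0  1  1  1  1  1  2  2  2  2  2
  row 3: 0  1  2  2  2  2  2  3  3  3  3  3
  row 4: 1  2  3  3  3  3  3  4  4  4  4  4
  row 5: 1  2  3  3  4  4  4  5  5  5  5  5
  row 6: 1  2  3  3  4  4  4  5  6  6  6  6
  row 7: 1  2  3  4  5  5  5  6  7  7  7  7
  row 8: 1  2  3  4  5  5  5  6  7  8  8  8
  row 9: 1  2  3  4  5  5  5  6  7  8  9  9
  row 10: 1  2  3  4  5  5  6  7  8  9  10  10
  row 11: 1  2  3  4  5  5  6  7  8  9  10  11
  row 12: 1  2  3  4  5  6  7  8  9  10  11  12

so w = (8, 3, 2, 1, 5, 9, 4, 10, 11, 7, 12, 6).

7 SE-corners of the 20-cell Rothe diagram give Ess(w):

[(1, 7, 0), (2, 2, 0), (3, 1, 0), (6, 4, 3), (6, 7, 4), (9, 7, 5), (11, 6, 5)]


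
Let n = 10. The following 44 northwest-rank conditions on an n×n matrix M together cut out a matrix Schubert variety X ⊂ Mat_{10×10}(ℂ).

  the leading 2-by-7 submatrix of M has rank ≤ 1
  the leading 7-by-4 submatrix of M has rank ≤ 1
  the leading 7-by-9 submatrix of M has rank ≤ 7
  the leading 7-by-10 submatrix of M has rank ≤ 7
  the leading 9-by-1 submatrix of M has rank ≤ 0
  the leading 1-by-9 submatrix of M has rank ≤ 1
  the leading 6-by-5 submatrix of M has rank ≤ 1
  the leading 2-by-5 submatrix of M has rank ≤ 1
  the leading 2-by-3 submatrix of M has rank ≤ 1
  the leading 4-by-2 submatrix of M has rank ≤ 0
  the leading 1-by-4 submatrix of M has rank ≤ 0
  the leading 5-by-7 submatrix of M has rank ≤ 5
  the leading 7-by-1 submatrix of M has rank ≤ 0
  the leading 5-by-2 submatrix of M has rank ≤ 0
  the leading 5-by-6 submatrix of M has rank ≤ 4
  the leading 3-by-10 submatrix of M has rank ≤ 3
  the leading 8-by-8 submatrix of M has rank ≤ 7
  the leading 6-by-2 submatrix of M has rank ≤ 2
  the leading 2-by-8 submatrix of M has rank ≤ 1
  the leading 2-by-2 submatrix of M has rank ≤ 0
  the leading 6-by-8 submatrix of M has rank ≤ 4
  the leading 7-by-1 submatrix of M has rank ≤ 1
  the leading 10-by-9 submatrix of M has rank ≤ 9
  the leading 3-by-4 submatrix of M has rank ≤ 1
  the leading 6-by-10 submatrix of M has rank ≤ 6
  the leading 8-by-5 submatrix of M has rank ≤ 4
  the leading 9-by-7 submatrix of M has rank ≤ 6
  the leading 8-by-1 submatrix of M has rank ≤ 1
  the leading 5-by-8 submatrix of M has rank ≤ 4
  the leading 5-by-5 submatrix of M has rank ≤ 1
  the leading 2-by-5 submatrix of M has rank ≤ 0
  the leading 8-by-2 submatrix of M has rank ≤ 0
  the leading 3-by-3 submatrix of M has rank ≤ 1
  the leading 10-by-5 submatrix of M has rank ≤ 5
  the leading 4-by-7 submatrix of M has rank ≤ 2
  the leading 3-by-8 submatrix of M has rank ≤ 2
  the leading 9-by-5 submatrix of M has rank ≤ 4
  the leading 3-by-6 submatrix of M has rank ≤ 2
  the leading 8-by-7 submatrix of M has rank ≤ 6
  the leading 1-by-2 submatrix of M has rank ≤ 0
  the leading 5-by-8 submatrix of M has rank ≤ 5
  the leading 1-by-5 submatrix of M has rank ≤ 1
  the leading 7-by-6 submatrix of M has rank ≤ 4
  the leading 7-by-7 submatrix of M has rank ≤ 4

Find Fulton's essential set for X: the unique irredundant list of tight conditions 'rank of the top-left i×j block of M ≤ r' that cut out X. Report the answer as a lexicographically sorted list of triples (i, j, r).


Computing R[i][j] = min implied NW-rank bound (n=10, 44 conditions):

  R[1]: 0 | 0 | 0 | 0 | 0 | 1 | 1 | 1 | 1 | 1
  R[2]: 0 | 0 | 0 | 0 | 0 | 1 | 1 | 1 | 2 | 2
  R[3]: 0 | 0 | 1 | 1 | 1 | 2 | 2 | 2 | 3 | 3
  R[4]: 0 | 0 | 1 | 1 | 1 | 2 | 2 | 3 | 4 | 4
  R[5]: 0 | 0 | 1 | 1 | 1 | 2 | 3 | 4 | 5 | 5
  R[6]: 0 | 0 | 1 | 1 | 1 | 2 | 3 | 4 | 5 | 6
  R[7]: 0 | 0 | 1 | 1 | 2 | 3 | 4 | 5 | 6 | 7
  R[8]: 0 | 0 | 1 | 2 | 3 | 4 | 5 | 6 | 7 | 8
  R[9]: 0 | 1 | 2 | 3 | 4 | 5 | 6 | 7 | 8 | 9
  R[10]: 1 | 2 | 3 | 4 | 5 | 6 | 7 | 8 | 9 | 10

giving w = (6, 9, 3, 8, 7, 10, 5, 4, 2, 1) via Δ²R.

|D(w)|=33, |Ess(w)|=7:

[(2, 5, 0), (2, 8, 1), (4, 7, 2), (6, 5, 1), (7, 4, 1), (8, 2, 0), (9, 1, 0)]


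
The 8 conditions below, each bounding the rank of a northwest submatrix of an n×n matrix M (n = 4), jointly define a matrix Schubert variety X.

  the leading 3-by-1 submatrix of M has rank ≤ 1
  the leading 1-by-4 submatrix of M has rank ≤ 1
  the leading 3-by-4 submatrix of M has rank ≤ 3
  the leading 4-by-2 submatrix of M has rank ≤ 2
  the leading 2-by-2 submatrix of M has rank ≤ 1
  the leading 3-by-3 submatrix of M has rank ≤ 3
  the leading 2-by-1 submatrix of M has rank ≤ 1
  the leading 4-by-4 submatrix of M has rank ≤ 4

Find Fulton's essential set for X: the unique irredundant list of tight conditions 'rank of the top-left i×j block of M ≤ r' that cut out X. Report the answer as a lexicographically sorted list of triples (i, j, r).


The tightest implied rank at each (i,j), from the 8 conditions:

  i=1: 1 | 1 | 1 | 1
  i=2: 1 | 1 | 2 | 2
  i=3: 1 | 2 | 3 | 3
  i=4: 1 | 2 | 3 | 4

second differences of R give the permutation w = (1, 3, 2, 4).

1 SE-corner of the 1-cell Rothe diagram gives Ess(w):

[(2, 2, 1)]


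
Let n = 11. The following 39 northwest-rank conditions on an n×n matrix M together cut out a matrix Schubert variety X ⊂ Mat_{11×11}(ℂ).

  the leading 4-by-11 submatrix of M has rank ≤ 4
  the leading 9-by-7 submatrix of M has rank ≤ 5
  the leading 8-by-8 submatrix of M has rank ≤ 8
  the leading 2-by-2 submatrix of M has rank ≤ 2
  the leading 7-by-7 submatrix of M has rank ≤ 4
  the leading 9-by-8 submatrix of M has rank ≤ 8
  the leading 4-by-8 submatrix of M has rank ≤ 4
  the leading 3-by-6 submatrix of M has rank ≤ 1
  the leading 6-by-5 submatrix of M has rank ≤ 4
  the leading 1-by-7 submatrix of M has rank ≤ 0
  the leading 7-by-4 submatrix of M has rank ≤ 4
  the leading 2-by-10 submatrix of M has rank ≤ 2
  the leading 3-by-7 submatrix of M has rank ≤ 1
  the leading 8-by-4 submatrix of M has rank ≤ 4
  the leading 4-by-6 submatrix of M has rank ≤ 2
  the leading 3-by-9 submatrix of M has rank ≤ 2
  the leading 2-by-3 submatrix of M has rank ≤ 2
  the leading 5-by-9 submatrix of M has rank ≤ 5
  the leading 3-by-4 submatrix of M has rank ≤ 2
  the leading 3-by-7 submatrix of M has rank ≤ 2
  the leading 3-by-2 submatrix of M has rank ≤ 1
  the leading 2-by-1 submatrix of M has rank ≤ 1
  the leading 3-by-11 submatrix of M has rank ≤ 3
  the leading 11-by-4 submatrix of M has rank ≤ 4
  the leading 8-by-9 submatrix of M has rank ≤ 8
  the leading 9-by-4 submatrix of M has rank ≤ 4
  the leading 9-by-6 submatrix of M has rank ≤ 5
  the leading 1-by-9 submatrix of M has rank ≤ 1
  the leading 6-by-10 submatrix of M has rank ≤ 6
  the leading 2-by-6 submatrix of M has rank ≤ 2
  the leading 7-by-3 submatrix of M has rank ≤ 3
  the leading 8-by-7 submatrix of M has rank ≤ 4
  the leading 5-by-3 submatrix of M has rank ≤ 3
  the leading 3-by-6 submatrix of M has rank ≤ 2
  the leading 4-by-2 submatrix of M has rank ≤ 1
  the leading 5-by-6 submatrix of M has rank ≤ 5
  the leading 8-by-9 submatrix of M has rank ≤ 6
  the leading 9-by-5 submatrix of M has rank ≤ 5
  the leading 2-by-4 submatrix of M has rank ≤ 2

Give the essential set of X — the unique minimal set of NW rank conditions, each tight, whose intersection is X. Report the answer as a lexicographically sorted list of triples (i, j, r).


The tightest implied rank at each (i,j), from the 39 conditions:

  0 | 0 | 0 | 0 | 0 | 0 | 0 | 1 | 1 | 1 | 1
  1 | 1 | 1 | 1 | 1 | 1 | 1 | 2 | 2 | 2 | 2
  1 | 1 | 1 | 1 | 1 | 1 | 1 | 2 | 2 | 3 | 3
  1 | 1 | 2 | 2 | 2 | 2 | 2 | 3 | 3 | 4 | 4
  1 | 2 | 3 | 3 | 3 | 3 | 3 | 4 | 4 | 5 | 5
  1 | 2 | 3 | 4 | 4 | 4 | 4 | 5 | 5 | 6 | 6
  1 | 2 | 3 | 4 | 4 | 4 | 4 | 5 | 6 | 7 | 7
  1 | 2 | 3 | 4 | 4 | 4 | 4 | 5 | 6 | 7 | 8
  1 | 2 | 3 | 4 | 5 | 5 | 5 | 6 | 7 | 8 | 9
  1 | 2 | 3 | 4 | 5 | 6 | 6 | 7 | 8 | 9 | 10
  1 | 2 | 3 | 4 | 5 | 6 | 7 | 8 | 9 | 10 | 11

so w = (8, 1, 10, 3, 2, 4, 9, 11, 5, 6, 7).

ℓ(w)=21; the 5 essential cells (i,j,r):

[(1, 7, 0), (3, 7, 1), (3, 9, 2), (4, 2, 1), (8, 7, 4)]


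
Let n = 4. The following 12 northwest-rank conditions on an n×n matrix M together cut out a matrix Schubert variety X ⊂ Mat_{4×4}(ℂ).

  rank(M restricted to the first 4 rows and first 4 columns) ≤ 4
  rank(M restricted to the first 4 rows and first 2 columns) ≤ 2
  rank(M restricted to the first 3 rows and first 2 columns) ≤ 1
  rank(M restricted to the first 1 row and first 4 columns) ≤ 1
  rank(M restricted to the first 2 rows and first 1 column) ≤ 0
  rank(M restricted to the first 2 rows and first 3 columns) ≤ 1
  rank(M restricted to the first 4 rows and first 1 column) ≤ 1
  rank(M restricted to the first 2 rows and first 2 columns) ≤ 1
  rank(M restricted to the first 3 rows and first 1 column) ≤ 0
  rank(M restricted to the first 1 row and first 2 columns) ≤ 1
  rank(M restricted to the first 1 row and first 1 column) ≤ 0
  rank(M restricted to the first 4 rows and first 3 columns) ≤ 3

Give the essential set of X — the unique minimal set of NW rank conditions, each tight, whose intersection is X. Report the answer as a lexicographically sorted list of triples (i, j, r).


Computing R[i][j] = min implied NW-rank bound (n=4, 12 conditions):

  i=1: 0 | 1 | 1 | 1
  i=2: 0 | 1 | 1 | 2
  i=3: 0 | 1 | 2 | 3
  i=4: 1 | 2 | 3 | 4

second differences of R give the permutation w = (2, 4, 3, 1).

Rothe diagram D(w) (4 cells), 2 SE-corners (essential conditions):

[(2, 3, 1), (3, 1, 0)]


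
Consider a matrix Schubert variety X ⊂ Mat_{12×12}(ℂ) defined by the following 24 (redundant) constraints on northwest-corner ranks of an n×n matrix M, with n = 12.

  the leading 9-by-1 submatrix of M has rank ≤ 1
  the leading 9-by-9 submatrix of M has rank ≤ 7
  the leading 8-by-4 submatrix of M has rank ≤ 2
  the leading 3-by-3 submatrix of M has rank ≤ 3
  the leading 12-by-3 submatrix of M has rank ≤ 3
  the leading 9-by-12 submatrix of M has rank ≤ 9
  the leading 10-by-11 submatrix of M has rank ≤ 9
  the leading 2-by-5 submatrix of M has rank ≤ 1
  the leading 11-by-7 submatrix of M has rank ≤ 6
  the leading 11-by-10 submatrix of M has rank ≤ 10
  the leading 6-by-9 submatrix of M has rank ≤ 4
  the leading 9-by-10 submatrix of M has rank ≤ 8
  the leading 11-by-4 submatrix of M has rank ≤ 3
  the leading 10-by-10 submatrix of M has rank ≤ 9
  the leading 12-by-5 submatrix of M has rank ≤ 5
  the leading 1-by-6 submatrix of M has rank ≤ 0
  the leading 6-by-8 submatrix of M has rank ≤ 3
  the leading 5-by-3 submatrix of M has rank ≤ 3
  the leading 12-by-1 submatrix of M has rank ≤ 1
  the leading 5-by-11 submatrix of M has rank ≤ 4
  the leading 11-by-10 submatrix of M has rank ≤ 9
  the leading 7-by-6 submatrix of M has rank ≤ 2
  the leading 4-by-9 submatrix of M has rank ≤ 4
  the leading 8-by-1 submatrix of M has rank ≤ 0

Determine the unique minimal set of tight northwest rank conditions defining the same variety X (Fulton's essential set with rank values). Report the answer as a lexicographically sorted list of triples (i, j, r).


Rank table r_w(12×12) implied by the 24 constraints:

  i=1: 0  0  0  0  0  0  1  1  1  1  1  1
  i=2: 0  1  1  1  1  1  2  2  2  2  2  2
  i=3: 0  1  2  2  2  2  3  3  3  3  3  3
  i=4: 0  1  2  2  2  2  3  3  4  4  4  4
  i=5: 0  1  2  2  2  2  3  3  4  4  4  5
  i=6: 0  1  2  2  2  2  3  3  4  5  5  6
  i=7: 0  1  2  2  2  2  3  4  5  6  6  7
  i=8: 0  1  2  2  3  3  4  5  6  7  7  8
  i=9: 1  2  3  3  4  4  5  6  7  8  8  9
  i=10: 1  2  3  3  4  5  6  7  8  9  9  10
  i=11: 1  2  3  3  4  5  6  7  8  9  10  11
  i=12: 1  2  3  4  5  6  7  8  9  10  11  12

the unique w with this rank table is (7, 2, 3, 9, 12, 10, 8, 5, 1, 6, 11, 4).

D(w) has 33 cells with 7 SE-corners; essential set:

[(1, 6, 0), (5, 11, 4), (6, 8, 3), (7, 6, 2), (8, 1, 0), (8, 4, 2), (11, 4, 3)]


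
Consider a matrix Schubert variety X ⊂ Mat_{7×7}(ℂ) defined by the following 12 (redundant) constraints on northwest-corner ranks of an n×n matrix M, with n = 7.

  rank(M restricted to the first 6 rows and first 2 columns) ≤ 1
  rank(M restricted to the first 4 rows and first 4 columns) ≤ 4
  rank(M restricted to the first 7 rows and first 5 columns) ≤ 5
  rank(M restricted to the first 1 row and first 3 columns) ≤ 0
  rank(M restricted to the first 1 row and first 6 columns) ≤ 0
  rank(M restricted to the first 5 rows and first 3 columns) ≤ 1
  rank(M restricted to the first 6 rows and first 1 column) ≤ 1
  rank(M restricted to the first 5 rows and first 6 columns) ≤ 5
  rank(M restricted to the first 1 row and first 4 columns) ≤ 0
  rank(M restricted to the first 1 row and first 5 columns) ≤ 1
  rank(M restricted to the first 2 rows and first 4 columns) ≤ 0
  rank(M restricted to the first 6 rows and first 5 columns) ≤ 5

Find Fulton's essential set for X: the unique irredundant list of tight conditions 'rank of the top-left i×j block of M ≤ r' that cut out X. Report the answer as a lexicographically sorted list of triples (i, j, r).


Reconstructing r_w from the 12 given conditions:

  i=1: 0  0  0  0  0  0  1
  i=2: 0  0  0  0  1  1  2
  i=3: 1  1  1  1  2  2  3
  i=4: 1  1  1  2  3  3  4
  i=5: 1  1  1  2  3  4  5
  i=6: 1  1  2  3  4  5  6
  i=7: 1  2  3  4  5  6  7

so w = (7, 5, 1, 4, 6, 3, 2).

Rothe diagram D(w) (15 cells), 4 SE-corners (essential conditions):

[(1, 6, 0), (2, 4, 0), (5, 3, 1), (6, 2, 1)]


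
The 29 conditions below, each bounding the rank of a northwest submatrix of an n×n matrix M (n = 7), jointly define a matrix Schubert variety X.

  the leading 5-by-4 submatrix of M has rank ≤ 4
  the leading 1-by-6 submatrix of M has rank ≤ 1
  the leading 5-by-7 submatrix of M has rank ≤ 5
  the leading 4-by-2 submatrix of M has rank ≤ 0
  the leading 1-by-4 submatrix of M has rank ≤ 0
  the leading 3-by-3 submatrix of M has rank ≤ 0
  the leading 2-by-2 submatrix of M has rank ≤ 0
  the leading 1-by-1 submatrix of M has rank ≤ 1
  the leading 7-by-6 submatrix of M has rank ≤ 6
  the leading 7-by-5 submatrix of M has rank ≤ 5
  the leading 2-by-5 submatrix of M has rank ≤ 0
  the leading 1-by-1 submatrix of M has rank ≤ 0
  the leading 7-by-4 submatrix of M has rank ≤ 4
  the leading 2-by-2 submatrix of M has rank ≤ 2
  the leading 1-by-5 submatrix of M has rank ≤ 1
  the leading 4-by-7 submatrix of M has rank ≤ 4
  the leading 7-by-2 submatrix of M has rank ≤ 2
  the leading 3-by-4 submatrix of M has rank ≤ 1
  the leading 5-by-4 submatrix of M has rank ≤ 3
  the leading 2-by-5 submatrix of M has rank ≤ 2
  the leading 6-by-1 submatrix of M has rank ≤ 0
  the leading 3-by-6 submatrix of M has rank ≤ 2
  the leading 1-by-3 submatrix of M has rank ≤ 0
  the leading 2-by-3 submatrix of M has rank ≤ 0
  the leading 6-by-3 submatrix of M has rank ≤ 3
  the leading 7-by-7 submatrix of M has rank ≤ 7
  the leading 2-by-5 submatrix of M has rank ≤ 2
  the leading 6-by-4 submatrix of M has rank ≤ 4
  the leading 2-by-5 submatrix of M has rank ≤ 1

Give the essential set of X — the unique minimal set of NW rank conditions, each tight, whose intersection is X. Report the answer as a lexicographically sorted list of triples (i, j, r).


Propagating the 29 rank bounds to every northwest block:

  0 | 0 | 0 | 0 | 0 | 1 | 1
  0 | 0 | 0 | 0 | 0 | 1 | 2
  0 | 0 | 0 | 1 | 1 | 2 | 3
  0 | 0 | 1 | 2 | 2 | 3 | 4
  0 | 1 | 2 | 3 | 3 | 4 | 5
  0 | 1 | 2 | 3 | 4 | 5 | 6
  1 | 2 | 3 | 4 | 5 | 6 | 7

the unique w with this rank table is (6, 7, 4, 3, 2, 5, 1).

D(w) has 17 cells with 4 SE-corners; essential set:

[(2, 5, 0), (3, 3, 0), (4, 2, 0), (6, 1, 0)]


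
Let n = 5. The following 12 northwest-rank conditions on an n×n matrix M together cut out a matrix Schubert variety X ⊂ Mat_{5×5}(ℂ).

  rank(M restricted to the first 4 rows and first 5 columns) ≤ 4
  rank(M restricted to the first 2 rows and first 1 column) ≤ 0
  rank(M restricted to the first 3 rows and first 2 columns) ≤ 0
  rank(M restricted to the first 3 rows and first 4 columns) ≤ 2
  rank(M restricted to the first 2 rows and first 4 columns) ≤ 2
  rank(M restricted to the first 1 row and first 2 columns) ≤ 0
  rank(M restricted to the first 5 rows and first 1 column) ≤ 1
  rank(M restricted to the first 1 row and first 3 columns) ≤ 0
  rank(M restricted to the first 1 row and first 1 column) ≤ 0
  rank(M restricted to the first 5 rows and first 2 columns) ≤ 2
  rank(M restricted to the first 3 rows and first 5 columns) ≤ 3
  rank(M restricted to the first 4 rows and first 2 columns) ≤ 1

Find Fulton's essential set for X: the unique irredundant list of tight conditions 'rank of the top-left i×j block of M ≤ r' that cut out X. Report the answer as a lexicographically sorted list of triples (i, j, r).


The tightest implied rank at each (i,j), from the 12 conditions:

  i=1: 0 0 0 1 1
  i=2: 0 0 1 2 2
  i=3: 0 0 1 2 3
  i=4: 1 1 2 3 4
  i=5: 1 2 3 4 5

so w = (4, 3, 5, 1, 2).

2 SE-corners of the 7-cell Rothe diagram give Ess(w):

[(1, 3, 0), (3, 2, 0)]


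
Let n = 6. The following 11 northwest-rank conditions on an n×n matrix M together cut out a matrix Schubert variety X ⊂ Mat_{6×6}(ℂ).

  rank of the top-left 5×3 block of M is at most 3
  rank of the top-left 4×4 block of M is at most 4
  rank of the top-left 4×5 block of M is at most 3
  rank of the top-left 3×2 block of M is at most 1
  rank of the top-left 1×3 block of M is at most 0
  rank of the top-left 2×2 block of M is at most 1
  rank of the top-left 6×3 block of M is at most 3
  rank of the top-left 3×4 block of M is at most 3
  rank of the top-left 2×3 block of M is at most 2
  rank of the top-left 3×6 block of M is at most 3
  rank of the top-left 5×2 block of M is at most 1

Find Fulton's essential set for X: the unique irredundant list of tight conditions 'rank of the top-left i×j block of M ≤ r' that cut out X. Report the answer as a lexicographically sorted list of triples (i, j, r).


Reconstructing r_w from the 11 given conditions:

  R[1]: 0, 0, 0, 1, 1, 1
  R[2]: 1, 1, 1, 2, 2, 2
  R[3]: 1, 1, 2, 3, 3, 3
  R[4]: 1, 1, 2, 3, 3, 4
  R[5]: 1, 1, 2, 3, 4, 5
  R[6]: 1, 2, 3, 4, 5, 6

hence w(1..6) = (4, 1, 3, 6, 5, 2).

3 SE-corners of the 7-cell Rothe diagram give Ess(w):

[(1, 3, 0), (4, 5, 3), (5, 2, 1)]


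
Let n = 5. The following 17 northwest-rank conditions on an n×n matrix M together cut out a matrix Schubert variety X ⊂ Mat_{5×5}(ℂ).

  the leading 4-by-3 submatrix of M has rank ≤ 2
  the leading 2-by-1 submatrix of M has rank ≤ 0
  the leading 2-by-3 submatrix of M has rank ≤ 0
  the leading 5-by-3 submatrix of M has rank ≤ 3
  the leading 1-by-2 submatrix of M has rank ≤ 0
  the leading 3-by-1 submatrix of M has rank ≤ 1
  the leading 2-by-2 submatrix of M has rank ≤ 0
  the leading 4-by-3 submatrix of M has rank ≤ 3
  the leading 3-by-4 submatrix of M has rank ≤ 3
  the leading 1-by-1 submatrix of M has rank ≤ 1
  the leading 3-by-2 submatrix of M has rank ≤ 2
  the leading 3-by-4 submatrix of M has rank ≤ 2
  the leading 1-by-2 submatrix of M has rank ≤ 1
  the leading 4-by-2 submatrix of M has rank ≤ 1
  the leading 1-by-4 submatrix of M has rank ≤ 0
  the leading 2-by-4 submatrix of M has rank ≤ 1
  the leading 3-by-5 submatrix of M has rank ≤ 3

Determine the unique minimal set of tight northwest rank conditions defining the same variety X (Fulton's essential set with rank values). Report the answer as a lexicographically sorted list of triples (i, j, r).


The tightest implied rank at each (i,j), from the 17 conditions:

  R[1]: 0 | 0 | 0 | 0 | 1
  R[2]: 0 | 0 | 0 | 1 | 2
  R[3]: 1 | 1 | 1 | 2 | 3
  R[4]: 1 | 1 | 2 | 3 | 4
  R[5]: 1 | 2 | 3 | 4 | 5

second differences of R give the permutation w = (5, 4, 1, 3, 2).

Rothe diagram D(w) (8 cells), 3 SE-corners (essential conditions):

[(1, 4, 0), (2, 3, 0), (4, 2, 1)]


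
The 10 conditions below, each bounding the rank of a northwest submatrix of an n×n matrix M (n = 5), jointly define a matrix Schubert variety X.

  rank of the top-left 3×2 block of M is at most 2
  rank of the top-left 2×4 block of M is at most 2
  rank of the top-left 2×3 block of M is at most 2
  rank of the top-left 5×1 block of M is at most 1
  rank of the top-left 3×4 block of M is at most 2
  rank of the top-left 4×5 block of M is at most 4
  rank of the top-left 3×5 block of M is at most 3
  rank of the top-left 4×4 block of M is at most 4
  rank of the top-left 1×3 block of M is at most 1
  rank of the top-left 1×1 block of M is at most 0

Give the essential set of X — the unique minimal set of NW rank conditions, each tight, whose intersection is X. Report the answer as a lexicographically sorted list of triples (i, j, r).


Propagating the 10 rank bounds to every northwest block:

  row 1: 0, 1, 1, 1, 1
  row 2: 1, 2, 2, 2, 2
  row 3: 1, 2, 2, 2, 3
  row 4: 1, 2, 3, 3, 4
  row 5: 1, 2, 3, 4, 5

reading off 1-entries of Δ²R: w = (2, 1, 5, 3, 4).

D(w) has 3 cells with 2 SE-corners; essential set:

[(1, 1, 0), (3, 4, 2)]


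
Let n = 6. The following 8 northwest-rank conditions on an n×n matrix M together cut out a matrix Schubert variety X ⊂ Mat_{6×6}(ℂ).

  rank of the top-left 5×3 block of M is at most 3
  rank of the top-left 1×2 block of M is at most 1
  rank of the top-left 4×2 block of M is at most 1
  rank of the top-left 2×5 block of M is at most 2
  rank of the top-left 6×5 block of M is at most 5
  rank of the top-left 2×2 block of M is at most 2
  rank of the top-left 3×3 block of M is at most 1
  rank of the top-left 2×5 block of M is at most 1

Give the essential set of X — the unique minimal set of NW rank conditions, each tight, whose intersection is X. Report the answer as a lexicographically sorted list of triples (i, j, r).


Computing R[i][j] = min implied NW-rank bound (n=6, 8 conditions):

  1  1  1  1  1  1
  1  1  1  1  1  2
  1  1  1  2  2  3
  1  1  2  3  3  4
  1  2  3  4  4  5
  1  2  3  4  5  6

hence w(1..6) = (1, 6, 4, 3, 2, 5).

|D(w)|=7, |Ess(w)|=3:

[(2, 5, 1), (3, 3, 1), (4, 2, 1)]


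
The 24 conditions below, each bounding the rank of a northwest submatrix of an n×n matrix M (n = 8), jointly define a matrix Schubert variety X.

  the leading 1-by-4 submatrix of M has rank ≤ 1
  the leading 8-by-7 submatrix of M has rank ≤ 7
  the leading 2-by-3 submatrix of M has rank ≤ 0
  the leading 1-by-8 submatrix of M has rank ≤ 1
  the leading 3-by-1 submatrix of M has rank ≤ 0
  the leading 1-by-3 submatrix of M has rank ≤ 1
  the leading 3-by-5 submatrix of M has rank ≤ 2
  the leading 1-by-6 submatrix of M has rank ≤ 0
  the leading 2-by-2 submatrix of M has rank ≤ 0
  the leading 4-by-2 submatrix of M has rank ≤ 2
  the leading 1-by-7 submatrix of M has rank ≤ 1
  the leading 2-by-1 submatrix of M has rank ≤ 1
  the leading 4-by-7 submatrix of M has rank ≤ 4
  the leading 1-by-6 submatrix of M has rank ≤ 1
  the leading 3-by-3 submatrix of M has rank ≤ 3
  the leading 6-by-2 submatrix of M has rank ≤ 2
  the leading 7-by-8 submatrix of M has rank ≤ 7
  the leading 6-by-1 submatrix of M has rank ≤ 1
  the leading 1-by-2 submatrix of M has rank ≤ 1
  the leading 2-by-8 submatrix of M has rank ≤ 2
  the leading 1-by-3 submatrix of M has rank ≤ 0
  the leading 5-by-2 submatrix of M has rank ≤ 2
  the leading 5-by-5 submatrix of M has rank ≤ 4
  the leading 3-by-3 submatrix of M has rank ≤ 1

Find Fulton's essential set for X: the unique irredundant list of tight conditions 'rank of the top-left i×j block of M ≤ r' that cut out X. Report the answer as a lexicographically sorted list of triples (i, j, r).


Rank table r_w(8×8) implied by the 24 constraints:

  0  0  0  0  0  0  1  1
  0  0  0  1  1  1  2  2
  0  1  1  2  2  2  3  3
  1  2  2  3  3  3  4  4
  1  2  3  4  4  4  5  5
  1  2  3  4  5  5  6  6
  1  2  3  4  5  6  7  7
  1  2  3  4  5  6  7  8

the unique w with this rank table is (7, 4, 2, 1, 3, 5, 6, 8).

Fulton essential set (3 of the 10 Rothe cells):

[(1, 6, 0), (2, 3, 0), (3, 1, 0)]


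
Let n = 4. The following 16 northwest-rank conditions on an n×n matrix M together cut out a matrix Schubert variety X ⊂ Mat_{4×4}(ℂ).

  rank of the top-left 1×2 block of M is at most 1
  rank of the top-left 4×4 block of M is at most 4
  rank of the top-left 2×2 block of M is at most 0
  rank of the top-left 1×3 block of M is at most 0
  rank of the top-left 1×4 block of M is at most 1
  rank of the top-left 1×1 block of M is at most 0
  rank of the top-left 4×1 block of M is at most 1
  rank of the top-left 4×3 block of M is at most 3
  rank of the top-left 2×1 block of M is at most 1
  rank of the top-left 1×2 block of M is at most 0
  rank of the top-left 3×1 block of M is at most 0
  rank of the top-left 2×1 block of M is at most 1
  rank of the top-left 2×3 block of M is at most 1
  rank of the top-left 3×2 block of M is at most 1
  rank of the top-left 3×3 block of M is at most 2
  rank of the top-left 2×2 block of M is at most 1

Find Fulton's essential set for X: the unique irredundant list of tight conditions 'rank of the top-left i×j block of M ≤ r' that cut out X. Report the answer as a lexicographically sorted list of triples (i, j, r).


Propagating the 16 rank bounds to every northwest block:

  0, 0, 0, 1
  0, 0, 1, 2
  0, 1, 2, 3
  1, 2, 3, 4

second differences of R give the permutation w = (4, 3, 2, 1).

D(w) has 6 cells with 3 SE-corners; essential set:

[(1, 3, 0), (2, 2, 0), (3, 1, 0)]


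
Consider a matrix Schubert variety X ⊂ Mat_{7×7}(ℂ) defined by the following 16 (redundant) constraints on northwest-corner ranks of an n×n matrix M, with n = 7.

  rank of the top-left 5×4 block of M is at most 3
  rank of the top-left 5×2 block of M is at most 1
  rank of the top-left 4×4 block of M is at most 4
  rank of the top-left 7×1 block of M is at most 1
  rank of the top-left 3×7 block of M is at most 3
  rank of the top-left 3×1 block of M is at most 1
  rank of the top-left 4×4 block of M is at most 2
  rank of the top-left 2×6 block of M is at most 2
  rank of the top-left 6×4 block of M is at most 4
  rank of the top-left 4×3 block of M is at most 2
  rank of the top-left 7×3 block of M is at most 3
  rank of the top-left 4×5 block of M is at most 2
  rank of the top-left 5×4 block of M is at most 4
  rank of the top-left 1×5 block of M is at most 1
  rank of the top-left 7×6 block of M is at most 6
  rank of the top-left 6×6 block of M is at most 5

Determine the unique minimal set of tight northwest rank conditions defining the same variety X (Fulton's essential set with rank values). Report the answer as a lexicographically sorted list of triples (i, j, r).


Propagating the 16 rank bounds to every northwest block:

  1  1  1  1  1  1  1
  1  1  2  2  2  2  2
  1  1  2  2  2  3  3
  1  1  2  2  2  3  4
  1  1  2  3  3  4  5
  1  2  3  4  4  5  6
  1  2  3  4  5  6  7

the unique w with this rank table is (1, 3, 6, 7, 4, 2, 5).

ℓ(w)=8; the 2 essential cells (i,j,r):

[(4, 5, 2), (5, 2, 1)]


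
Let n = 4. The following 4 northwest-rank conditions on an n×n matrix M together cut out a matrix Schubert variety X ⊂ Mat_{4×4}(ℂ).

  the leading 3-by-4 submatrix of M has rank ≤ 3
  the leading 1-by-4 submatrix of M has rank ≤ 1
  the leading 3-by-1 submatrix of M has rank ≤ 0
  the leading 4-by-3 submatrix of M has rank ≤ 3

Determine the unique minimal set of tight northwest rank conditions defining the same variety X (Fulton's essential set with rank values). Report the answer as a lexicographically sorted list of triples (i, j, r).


Rank table r_w(4×4) implied by the 4 constraints:

  0 | 1 | 1 | 1
  0 | 1 | 2 | 2
  0 | 1 | 2 | 3
  1 | 2 | 3 | 4

giving w = (2, 3, 4, 1) via Δ²R.

Rothe diagram D(w) (3 cells), 1 SE-corner (essential condition):

[(3, 1, 0)]
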